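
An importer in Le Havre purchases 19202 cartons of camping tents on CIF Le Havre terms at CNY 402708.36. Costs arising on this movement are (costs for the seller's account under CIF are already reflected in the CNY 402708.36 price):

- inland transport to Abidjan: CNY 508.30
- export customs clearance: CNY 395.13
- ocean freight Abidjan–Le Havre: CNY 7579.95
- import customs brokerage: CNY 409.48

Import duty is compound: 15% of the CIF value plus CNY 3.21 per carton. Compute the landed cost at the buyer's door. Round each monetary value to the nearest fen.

Total landed cost: CNY 525162.51

CIF: the seller pays costs through ocean freight and marine insurance to the destination port.
Already in the invoice (seller's account under CIF): inland to port, export clearance, freight — exclude.
The CIF price already equals the CIF value: 402708.36
Ad valorem component: 402708.36 × 15% = 60406.25
Specific component: 19202 × 3.21 = 61638.42
Import duty = 60406.25 + 61638.42 = 122044.67
Buyer bears: brokerage 409.48 + duty 122044.67 = 122454.15
Landed cost = invoice 402708.36 + 122454.15 = 525162.51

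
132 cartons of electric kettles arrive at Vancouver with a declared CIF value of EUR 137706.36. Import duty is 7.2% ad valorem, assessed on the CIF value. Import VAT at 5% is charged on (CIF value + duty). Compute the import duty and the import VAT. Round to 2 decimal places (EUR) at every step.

Import duty = 137706.36 × 7.2% = 9914.86
VAT base = CIF + duty = 137706.36 + 9914.86 = 147621.22
Import VAT = 147621.22 × 5% = 7381.06

Import duty: EUR 9914.86; import VAT: EUR 7381.06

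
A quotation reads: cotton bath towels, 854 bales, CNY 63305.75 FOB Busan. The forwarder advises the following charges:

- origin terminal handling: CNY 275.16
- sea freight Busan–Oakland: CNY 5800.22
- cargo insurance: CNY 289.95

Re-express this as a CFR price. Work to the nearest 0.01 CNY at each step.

CFR price: CNY 69105.97

Not relevant to the conversion: origin terminal — on the seller under both FOB and CFR; already in the FOB price and stays in the CFR price. insurance — on the buyer under both terms; not part of either seller's price.
From FOB to CFR, the seller additionally bears: freight.
CFR price = 63305.75 + 5800.22 = 69105.97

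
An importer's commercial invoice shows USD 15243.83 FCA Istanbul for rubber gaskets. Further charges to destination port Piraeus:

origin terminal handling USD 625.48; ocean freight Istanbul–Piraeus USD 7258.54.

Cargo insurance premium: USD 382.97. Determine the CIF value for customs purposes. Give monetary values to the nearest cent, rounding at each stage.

CIF = FCA price + pre-shipment costs + freight + insurance
CIF = 15243.83 + 625.48 + 7258.54 + 382.97 = 23510.82

CIF value: USD 23510.82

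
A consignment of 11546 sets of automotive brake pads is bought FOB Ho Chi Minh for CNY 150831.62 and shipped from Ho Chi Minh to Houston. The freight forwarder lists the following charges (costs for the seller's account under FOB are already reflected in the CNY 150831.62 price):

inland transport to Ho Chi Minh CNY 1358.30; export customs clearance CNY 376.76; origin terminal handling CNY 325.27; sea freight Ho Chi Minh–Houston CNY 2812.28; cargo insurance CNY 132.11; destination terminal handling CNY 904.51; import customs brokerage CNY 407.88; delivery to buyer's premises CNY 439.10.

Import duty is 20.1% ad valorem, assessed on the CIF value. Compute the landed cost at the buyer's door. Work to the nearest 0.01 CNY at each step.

Total landed cost: CNY 186436.48

FOB: the seller bears costs until goods are on board at the origin port; the buyer bears freight, insurance and all costs thereafter.
Already in the invoice (seller's account under FOB): inland to port, export clearance, origin terminal — exclude.
CIF value = FOB price + freight + insurance = 150831.62 + 2812.28 + 132.11 = 153776.01
Import duty = 153776.01 × 20.1% = 30908.98
Buyer bears: freight 2812.28 + insurance 132.11 + destination terminal 904.51 + brokerage 407.88 + delivery 439.10 + duty 30908.98 = 35604.86
Landed cost = invoice 150831.62 + 35604.86 = 186436.48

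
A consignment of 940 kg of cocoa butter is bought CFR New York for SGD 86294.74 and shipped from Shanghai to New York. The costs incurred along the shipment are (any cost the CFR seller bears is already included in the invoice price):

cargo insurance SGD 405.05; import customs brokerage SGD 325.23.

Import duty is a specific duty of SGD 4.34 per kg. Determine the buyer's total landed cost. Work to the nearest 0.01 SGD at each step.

Total landed cost: SGD 91104.62

CFR: the seller pays costs through ocean freight to the destination port, but not insurance.
CIF value = CFR price + insurance = 86294.74 + 405.05 = 86699.79
Import duty = 940 × 4.34 = 4079.60
Buyer bears: insurance 405.05 + brokerage 325.23 + duty 4079.60 = 4809.88
Landed cost = invoice 86294.74 + 4809.88 = 91104.62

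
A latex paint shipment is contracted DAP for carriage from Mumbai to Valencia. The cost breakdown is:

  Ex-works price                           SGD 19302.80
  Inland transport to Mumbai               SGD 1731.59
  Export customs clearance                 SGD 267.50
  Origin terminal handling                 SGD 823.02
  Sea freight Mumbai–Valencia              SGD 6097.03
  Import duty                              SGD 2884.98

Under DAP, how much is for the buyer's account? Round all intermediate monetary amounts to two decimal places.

DAP: the seller bears all costs to the named destination except import duty and clearance.
Seller's account: goods 19302.80 + inland to port 1731.59 + export clearance 267.50 + origin terminal 823.02 + freight 6097.03 = 28221.94
Buyer's account: duty 2884.98 = 2884.98

Buyer's account: SGD 2884.98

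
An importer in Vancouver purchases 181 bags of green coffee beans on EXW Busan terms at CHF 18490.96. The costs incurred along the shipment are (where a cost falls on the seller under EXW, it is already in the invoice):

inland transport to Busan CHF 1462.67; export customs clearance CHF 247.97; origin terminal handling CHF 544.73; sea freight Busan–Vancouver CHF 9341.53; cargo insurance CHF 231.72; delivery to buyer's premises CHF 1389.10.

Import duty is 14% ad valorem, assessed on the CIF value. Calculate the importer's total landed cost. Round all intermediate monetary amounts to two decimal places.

EXW: the seller makes goods available at their premises; the buyer bears all onward costs.
CIF value = EXW price + inland to port + export clearance + origin terminal + freight + insurance = 18490.96 + 1462.67 + 247.97 + 544.73 + 9341.53 + 231.72 = 30319.58
Import duty = 30319.58 × 14% = 4244.74
Buyer bears: inland to port 1462.67 + export clearance 247.97 + origin terminal 544.73 + freight 9341.53 + insurance 231.72 + delivery 1389.10 + duty 4244.74 = 17462.46
Landed cost = invoice 18490.96 + 17462.46 = 35953.42

Total landed cost: CHF 35953.42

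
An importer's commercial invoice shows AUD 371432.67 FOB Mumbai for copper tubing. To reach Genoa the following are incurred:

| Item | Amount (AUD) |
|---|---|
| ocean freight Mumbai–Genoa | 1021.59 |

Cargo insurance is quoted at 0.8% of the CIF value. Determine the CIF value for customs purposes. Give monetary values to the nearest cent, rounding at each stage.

CIF value: AUD 375457.92

Let C be the CIF value. C = FOB price + freight + 0.8% × C
C − 0.8% × C = 371432.67 + 1021.59
0.992 × C = 372454.26
C = 372454.26 / 0.992 = 375457.92
Insurance premium = 0.8% × 375457.92 = 3003.66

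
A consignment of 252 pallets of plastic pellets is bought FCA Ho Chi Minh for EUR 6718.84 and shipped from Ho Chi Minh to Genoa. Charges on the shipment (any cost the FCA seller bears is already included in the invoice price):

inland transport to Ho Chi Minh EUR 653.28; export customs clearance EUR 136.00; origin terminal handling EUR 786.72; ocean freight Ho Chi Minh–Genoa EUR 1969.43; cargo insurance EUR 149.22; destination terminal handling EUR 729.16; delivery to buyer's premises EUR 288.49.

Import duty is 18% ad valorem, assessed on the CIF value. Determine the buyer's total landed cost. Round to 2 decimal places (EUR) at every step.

Total landed cost: EUR 12374.22

FCA: the seller delivers export-cleared goods to the carrier; the buyer bears costs from that point.
Already in the invoice (seller's account under FCA): inland to port, export clearance — exclude.
CIF value = FCA price + origin terminal + freight + insurance = 6718.84 + 786.72 + 1969.43 + 149.22 = 9624.21
Import duty = 9624.21 × 18% = 1732.36
Buyer bears: origin terminal 786.72 + freight 1969.43 + insurance 149.22 + destination terminal 729.16 + delivery 288.49 + duty 1732.36 = 5655.38
Landed cost = invoice 6718.84 + 5655.38 = 12374.22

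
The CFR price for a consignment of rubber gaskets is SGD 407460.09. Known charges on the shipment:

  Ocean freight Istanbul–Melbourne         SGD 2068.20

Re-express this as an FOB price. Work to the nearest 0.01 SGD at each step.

From CFR to FOB, the seller no longer bears: freight.
FOB price = 407460.09 − 2068.20 = 405391.89

FOB price: SGD 405391.89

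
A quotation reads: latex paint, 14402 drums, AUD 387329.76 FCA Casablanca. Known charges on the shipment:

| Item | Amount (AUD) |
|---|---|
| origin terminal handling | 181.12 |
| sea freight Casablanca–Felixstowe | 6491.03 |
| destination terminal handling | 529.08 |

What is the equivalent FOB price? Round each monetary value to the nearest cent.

Not relevant to the conversion: freight, destination terminal — on the buyer under both terms; not part of either seller's price.
From FCA to FOB, the seller additionally bears: origin terminal.
FOB price = 387329.76 + 181.12 = 387510.88

FOB price: AUD 387510.88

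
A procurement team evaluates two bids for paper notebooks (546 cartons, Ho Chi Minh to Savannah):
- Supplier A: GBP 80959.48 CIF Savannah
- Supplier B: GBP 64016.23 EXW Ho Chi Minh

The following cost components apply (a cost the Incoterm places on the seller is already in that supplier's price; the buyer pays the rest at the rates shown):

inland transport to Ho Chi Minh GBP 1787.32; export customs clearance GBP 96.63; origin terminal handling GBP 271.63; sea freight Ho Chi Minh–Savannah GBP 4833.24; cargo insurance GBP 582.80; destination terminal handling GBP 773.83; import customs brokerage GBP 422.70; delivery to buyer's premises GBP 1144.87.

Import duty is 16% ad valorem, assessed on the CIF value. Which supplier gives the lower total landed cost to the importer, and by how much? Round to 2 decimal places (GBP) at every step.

Supplier A (CIF):
The CIF price already equals the CIF value: 80959.48
Import duty = 80959.48 × 16% = 12953.52
Buyer bears (A): 773.83 + 422.70 + 1144.87 = 2341.40
Landed cost (A) = invoice 80959.48 + 2341.40 + duty 12953.52 = 96254.40
Supplier B (EXW):
CIF value = EXW price + inland to port + export clearance + origin terminal + freight + insurance = 64016.23 + 1787.32 + 96.63 + 271.63 + 4833.24 + 582.80 = 71587.85
Import duty = 71587.85 × 16% = 11454.06
Buyer bears (B): 1787.32 + 96.63 + 271.63 + 4833.24 + 582.80 + 773.83 + 422.70 + 1144.87 = 9913.02
Landed cost (B) = invoice 64016.23 + 9913.02 + duty 11454.06 = 85383.31
Difference = |96254.40 − 85383.31| = 10871.09

Supplier B is cheaper by GBP 10871.09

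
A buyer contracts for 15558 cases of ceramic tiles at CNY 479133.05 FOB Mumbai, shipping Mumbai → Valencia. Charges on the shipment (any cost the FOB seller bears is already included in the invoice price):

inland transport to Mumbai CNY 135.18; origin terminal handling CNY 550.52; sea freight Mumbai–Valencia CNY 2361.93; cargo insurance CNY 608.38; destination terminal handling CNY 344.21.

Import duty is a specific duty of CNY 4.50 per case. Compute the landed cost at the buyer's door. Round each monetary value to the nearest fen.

Total landed cost: CNY 552458.57

FOB: the seller bears costs until goods are on board at the origin port; the buyer bears freight, insurance and all costs thereafter.
Already in the invoice (seller's account under FOB): inland to port, origin terminal — exclude.
CIF value = FOB price + freight + insurance = 479133.05 + 2361.93 + 608.38 = 482103.36
Import duty = 15558 × 4.50 = 70011.00
Buyer bears: freight 2361.93 + insurance 608.38 + destination terminal 344.21 + duty 70011.00 = 73325.52
Landed cost = invoice 479133.05 + 73325.52 = 552458.57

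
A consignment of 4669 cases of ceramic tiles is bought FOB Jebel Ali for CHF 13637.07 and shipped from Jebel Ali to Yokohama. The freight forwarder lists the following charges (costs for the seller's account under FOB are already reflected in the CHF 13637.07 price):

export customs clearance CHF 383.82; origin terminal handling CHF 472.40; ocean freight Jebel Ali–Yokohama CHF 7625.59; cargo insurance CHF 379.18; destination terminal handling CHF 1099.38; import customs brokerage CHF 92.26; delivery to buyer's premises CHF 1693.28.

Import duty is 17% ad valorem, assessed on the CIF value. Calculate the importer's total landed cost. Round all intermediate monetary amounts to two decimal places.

Total landed cost: CHF 28205.87

FOB: the seller bears costs until goods are on board at the origin port; the buyer bears freight, insurance and all costs thereafter.
Already in the invoice (seller's account under FOB): export clearance, origin terminal — exclude.
CIF value = FOB price + freight + insurance = 13637.07 + 7625.59 + 379.18 = 21641.84
Import duty = 21641.84 × 17% = 3679.11
Buyer bears: freight 7625.59 + insurance 379.18 + destination terminal 1099.38 + brokerage 92.26 + delivery 1693.28 + duty 3679.11 = 14568.80
Landed cost = invoice 13637.07 + 14568.80 = 28205.87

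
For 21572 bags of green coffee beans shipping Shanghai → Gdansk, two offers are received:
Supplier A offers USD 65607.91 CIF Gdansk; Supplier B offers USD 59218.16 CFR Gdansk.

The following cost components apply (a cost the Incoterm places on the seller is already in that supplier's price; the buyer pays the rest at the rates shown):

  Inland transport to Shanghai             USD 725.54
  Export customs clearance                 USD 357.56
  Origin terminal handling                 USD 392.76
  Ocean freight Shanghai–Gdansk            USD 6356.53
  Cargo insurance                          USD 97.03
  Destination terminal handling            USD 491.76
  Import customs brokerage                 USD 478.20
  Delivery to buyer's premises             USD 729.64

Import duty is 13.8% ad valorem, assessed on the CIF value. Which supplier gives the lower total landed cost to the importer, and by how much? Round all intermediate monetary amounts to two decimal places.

Supplier A (CIF):
The CIF price already equals the CIF value: 65607.91
Import duty = 65607.91 × 13.8% = 9053.89
Buyer bears (A): 491.76 + 478.20 + 729.64 = 1699.60
Landed cost (A) = invoice 65607.91 + 1699.60 + duty 9053.89 = 76361.40
Supplier B (CFR):
CIF value = CFR price + insurance = 59218.16 + 97.03 = 59315.19
Import duty = 59315.19 × 13.8% = 8185.50
Buyer bears (B): 97.03 + 491.76 + 478.20 + 729.64 = 1796.63
Landed cost (B) = invoice 59218.16 + 1796.63 + duty 8185.50 = 69200.29
Difference = |76361.40 − 69200.29| = 7161.11

Supplier B is cheaper by USD 7161.11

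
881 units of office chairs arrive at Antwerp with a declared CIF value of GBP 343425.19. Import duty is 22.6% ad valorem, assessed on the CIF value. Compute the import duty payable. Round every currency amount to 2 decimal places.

Import duty = 343425.19 × 22.6% = 77614.09

Import duty: GBP 77614.09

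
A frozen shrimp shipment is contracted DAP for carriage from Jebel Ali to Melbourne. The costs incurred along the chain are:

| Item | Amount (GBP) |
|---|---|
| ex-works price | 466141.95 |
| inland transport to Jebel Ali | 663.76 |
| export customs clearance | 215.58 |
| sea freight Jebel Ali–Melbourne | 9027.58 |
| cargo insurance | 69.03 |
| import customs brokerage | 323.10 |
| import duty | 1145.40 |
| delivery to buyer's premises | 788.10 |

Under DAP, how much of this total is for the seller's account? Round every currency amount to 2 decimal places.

DAP: the seller bears all costs to the named destination except import duty and clearance.
Seller's account: goods 466141.95 + inland to port 663.76 + export clearance 215.58 + freight 9027.58 + insurance 69.03 + delivery 788.10 = 476906.00
Buyer's account: brokerage 323.10 + duty 1145.40 = 1468.50

Seller's account: GBP 476906.00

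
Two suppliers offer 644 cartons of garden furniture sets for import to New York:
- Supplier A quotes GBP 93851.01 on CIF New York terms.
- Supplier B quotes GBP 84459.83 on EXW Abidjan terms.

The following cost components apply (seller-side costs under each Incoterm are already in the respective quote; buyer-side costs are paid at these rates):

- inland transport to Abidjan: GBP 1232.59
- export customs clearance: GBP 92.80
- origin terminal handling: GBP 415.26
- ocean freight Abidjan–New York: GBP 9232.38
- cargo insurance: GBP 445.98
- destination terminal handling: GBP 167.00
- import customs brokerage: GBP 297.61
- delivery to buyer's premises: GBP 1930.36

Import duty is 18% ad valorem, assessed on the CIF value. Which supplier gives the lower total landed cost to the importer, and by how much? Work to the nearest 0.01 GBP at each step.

Supplier A (CIF):
The CIF price already equals the CIF value: 93851.01
Import duty = 93851.01 × 18% = 16893.18
Buyer bears (A): 167.00 + 297.61 + 1930.36 = 2394.97
Landed cost (A) = invoice 93851.01 + 2394.97 + duty 16893.18 = 113139.16
Supplier B (EXW):
CIF value = EXW price + inland to port + export clearance + origin terminal + freight + insurance = 84459.83 + 1232.59 + 92.80 + 415.26 + 9232.38 + 445.98 = 95878.84
Import duty = 95878.84 × 18% = 17258.19
Buyer bears (B): 1232.59 + 92.80 + 415.26 + 9232.38 + 445.98 + 167.00 + 297.61 + 1930.36 = 13813.98
Landed cost (B) = invoice 84459.83 + 13813.98 + duty 17258.19 = 115532.00
Difference = |113139.16 − 115532.00| = 2392.84

Supplier A is cheaper by GBP 2392.84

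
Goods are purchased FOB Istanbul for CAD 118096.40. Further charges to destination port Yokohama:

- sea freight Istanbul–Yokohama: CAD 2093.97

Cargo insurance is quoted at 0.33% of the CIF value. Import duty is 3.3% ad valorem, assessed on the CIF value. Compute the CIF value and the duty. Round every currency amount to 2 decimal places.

CIF value: CAD 120588.31; import duty: CAD 3979.41

Let C be the CIF value. C = FOB price + freight + 0.33% × C
C − 0.33% × C = 118096.40 + 2093.97
0.9967 × C = 120190.37
C = 120190.37 / 0.9967 = 120588.31
Insurance premium = 0.33% × 120588.31 = 397.94
Import duty = 120588.31 × 3.3% = 3979.41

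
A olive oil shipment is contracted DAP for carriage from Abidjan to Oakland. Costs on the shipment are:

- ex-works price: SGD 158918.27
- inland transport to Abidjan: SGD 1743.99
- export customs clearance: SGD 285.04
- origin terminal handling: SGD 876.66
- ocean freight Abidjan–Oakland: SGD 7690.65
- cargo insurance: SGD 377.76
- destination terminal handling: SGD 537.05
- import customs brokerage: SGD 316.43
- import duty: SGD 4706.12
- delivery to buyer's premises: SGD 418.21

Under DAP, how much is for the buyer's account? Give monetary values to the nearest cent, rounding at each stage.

DAP: the seller bears all costs to the named destination except import duty and clearance.
Seller's account: goods 158918.27 + inland to port 1743.99 + export clearance 285.04 + origin terminal 876.66 + freight 7690.65 + insurance 377.76 + destination terminal 537.05 + delivery 418.21 = 170847.63
Buyer's account: brokerage 316.43 + duty 4706.12 = 5022.55

Buyer's account: SGD 5022.55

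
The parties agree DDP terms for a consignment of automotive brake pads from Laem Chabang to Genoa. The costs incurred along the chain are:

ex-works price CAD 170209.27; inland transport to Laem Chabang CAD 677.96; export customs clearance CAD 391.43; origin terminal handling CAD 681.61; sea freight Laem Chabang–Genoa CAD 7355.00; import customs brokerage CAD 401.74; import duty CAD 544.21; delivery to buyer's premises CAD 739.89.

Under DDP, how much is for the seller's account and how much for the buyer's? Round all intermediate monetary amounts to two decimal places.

Seller: CAD 181001.11; buyer: CAD 0.00

DDP: the seller bears all costs including import duty.
Seller's account: goods 170209.27 + inland to port 677.96 + export clearance 391.43 + origin terminal 681.61 + freight 7355.00 + brokerage 401.74 + duty 544.21 + delivery 739.89 = 181001.11
Buyer's account: 0.00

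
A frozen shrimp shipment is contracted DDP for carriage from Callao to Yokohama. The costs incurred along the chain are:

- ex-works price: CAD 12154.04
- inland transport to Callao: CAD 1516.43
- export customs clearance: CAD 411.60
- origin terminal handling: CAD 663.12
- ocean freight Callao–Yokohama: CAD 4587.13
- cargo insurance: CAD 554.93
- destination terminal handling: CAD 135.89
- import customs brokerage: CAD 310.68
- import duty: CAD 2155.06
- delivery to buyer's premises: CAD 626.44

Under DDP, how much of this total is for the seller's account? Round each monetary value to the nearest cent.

DDP: the seller bears all costs including import duty.
Seller's account: goods 12154.04 + inland to port 1516.43 + export clearance 411.60 + origin terminal 663.12 + freight 4587.13 + insurance 554.93 + destination terminal 135.89 + brokerage 310.68 + duty 2155.06 + delivery 626.44 = 23115.32
Buyer's account: 0.00

Seller's account: CAD 23115.32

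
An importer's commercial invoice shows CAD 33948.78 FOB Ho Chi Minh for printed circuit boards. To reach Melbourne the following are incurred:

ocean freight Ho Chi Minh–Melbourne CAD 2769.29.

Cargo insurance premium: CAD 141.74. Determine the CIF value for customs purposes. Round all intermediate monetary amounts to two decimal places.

CIF = FOB price + freight + insurance
CIF = 33948.78 + 2769.29 + 141.74 = 36859.81

CIF value: CAD 36859.81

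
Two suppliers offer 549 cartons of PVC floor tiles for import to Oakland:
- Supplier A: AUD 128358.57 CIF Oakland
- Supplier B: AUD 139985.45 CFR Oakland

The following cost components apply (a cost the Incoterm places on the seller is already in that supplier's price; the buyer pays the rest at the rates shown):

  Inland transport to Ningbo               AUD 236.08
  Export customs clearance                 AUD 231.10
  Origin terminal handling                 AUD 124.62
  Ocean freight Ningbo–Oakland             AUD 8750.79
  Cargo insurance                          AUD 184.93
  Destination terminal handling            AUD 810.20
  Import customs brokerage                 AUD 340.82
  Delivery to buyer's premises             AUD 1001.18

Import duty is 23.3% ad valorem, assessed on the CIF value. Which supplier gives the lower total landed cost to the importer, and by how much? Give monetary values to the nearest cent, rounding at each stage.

Supplier A is cheaper by AUD 14563.96

Supplier A (CIF):
The CIF price already equals the CIF value: 128358.57
Import duty = 128358.57 × 23.3% = 29907.55
Buyer bears (A): 810.20 + 340.82 + 1001.18 = 2152.20
Landed cost (A) = invoice 128358.57 + 2152.20 + duty 29907.55 = 160418.32
Supplier B (CFR):
CIF value = CFR price + insurance = 139985.45 + 184.93 = 140170.38
Import duty = 140170.38 × 23.3% = 32659.70
Buyer bears (B): 184.93 + 810.20 + 340.82 + 1001.18 = 2337.13
Landed cost (B) = invoice 139985.45 + 2337.13 + duty 32659.70 = 174982.28
Difference = |160418.32 − 174982.28| = 14563.96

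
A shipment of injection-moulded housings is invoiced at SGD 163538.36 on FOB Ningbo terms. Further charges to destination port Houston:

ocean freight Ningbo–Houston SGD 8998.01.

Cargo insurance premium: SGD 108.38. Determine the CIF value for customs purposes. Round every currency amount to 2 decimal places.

CIF = FOB price + freight + insurance
CIF = 163538.36 + 8998.01 + 108.38 = 172644.75

CIF value: SGD 172644.75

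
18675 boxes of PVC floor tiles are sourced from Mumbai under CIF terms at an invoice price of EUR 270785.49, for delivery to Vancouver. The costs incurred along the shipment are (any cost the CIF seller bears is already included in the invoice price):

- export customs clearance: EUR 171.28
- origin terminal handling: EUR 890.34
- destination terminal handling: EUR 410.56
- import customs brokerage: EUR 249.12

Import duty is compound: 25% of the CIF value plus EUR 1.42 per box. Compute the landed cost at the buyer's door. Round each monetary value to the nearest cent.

Total landed cost: EUR 365660.04

CIF: the seller pays costs through ocean freight and marine insurance to the destination port.
Already in the invoice (seller's account under CIF): export clearance, origin terminal — exclude.
The CIF price already equals the CIF value: 270785.49
Ad valorem component: 270785.49 × 25% = 67696.37
Specific component: 18675 × 1.42 = 26518.50
Import duty = 67696.37 + 26518.50 = 94214.87
Buyer bears: destination terminal 410.56 + brokerage 249.12 + duty 94214.87 = 94874.55
Landed cost = invoice 270785.49 + 94874.55 = 365660.04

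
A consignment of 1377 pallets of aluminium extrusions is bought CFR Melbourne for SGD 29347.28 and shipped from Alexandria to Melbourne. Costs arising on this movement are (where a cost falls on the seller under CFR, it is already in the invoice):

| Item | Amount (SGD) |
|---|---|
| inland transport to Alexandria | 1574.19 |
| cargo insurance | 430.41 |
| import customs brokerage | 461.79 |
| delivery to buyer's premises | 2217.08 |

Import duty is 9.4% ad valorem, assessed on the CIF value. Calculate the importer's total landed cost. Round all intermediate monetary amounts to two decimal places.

Total landed cost: SGD 35255.66

CFR: the seller pays costs through ocean freight to the destination port, but not insurance.
Already in the invoice (seller's account under CFR): inland to port — exclude.
CIF value = CFR price + insurance = 29347.28 + 430.41 = 29777.69
Import duty = 29777.69 × 9.4% = 2799.10
Buyer bears: insurance 430.41 + brokerage 461.79 + delivery 2217.08 + duty 2799.10 = 5908.38
Landed cost = invoice 29347.28 + 5908.38 = 35255.66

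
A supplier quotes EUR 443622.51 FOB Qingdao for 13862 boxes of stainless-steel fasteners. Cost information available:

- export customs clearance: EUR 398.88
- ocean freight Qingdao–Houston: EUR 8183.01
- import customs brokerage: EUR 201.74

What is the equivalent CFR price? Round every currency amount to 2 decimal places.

CFR price: EUR 451805.52

Not relevant to the conversion: export clearance — on the seller under both FOB and CFR; already in the FOB price and stays in the CFR price. brokerage — on the buyer under both terms; not part of either seller's price.
From FOB to CFR, the seller additionally bears: freight.
CFR price = 443622.51 + 8183.01 = 451805.52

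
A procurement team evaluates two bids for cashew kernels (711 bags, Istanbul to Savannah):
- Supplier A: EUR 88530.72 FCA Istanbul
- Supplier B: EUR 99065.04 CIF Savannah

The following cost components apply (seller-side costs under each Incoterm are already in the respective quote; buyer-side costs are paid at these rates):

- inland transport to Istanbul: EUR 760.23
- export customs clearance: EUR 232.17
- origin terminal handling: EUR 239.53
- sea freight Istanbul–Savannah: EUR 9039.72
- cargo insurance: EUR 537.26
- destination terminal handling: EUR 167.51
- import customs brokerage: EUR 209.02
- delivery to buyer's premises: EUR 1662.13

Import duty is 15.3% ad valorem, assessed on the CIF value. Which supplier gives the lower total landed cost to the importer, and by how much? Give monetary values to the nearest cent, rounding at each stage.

Supplier A (FCA):
CIF value = FCA price + origin terminal + freight + insurance = 88530.72 + 239.53 + 9039.72 + 537.26 = 98347.23
Import duty = 98347.23 × 15.3% = 15047.13
Buyer bears (A): 239.53 + 9039.72 + 537.26 + 167.51 + 209.02 + 1662.13 = 11855.17
Landed cost (A) = invoice 88530.72 + 11855.17 + duty 15047.13 = 115433.02
Supplier B (CIF):
The CIF price already equals the CIF value: 99065.04
Import duty = 99065.04 × 15.3% = 15156.95
Buyer bears (B): 167.51 + 209.02 + 1662.13 = 2038.66
Landed cost (B) = invoice 99065.04 + 2038.66 + duty 15156.95 = 116260.65
Difference = |115433.02 − 116260.65| = 827.63

Supplier A is cheaper by EUR 827.63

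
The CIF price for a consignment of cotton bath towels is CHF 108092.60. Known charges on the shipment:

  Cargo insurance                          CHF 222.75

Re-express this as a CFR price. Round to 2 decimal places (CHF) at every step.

From CIF to CFR, the seller no longer bears: insurance.
CFR price = 108092.60 − 222.75 = 107869.85

CFR price: CHF 107869.85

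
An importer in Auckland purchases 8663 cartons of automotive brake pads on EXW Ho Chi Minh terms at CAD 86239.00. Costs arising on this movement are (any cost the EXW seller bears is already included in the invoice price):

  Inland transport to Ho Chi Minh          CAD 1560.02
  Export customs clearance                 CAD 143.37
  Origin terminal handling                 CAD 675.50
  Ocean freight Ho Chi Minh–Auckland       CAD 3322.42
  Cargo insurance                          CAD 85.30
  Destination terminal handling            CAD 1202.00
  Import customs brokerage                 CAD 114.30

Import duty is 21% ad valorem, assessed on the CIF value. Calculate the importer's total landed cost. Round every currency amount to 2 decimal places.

Total landed cost: CAD 112667.29

EXW: the seller makes goods available at their premises; the buyer bears all onward costs.
CIF value = EXW price + inland to port + export clearance + origin terminal + freight + insurance = 86239.00 + 1560.02 + 143.37 + 675.50 + 3322.42 + 85.30 = 92025.61
Import duty = 92025.61 × 21% = 19325.38
Buyer bears: inland to port 1560.02 + export clearance 143.37 + origin terminal 675.50 + freight 3322.42 + insurance 85.30 + destination terminal 1202.00 + brokerage 114.30 + duty 19325.38 = 26428.29
Landed cost = invoice 86239.00 + 26428.29 = 112667.29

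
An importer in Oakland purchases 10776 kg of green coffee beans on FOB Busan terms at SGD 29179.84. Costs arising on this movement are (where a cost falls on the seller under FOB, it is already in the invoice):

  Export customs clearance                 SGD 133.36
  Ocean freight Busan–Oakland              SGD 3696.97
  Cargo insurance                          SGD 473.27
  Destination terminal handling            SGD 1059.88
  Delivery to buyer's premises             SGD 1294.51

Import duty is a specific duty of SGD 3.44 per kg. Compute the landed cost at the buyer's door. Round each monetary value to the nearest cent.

Total landed cost: SGD 72773.91

FOB: the seller bears costs until goods are on board at the origin port; the buyer bears freight, insurance and all costs thereafter.
Already in the invoice (seller's account under FOB): export clearance — exclude.
CIF value = FOB price + freight + insurance = 29179.84 + 3696.97 + 473.27 = 33350.08
Import duty = 10776 × 3.44 = 37069.44
Buyer bears: freight 3696.97 + insurance 473.27 + destination terminal 1059.88 + delivery 1294.51 + duty 37069.44 = 43594.07
Landed cost = invoice 29179.84 + 43594.07 = 72773.91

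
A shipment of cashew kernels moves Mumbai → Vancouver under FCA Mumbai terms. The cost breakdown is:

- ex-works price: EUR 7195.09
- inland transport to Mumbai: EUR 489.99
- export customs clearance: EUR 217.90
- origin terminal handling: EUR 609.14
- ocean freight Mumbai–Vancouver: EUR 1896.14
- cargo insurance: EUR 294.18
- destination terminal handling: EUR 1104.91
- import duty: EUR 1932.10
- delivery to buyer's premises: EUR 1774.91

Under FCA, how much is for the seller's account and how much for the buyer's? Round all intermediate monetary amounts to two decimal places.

FCA: the seller delivers export-cleared goods to the carrier; the buyer bears costs from that point.
Seller's account: goods 7195.09 + inland to port 489.99 + export clearance 217.90 = 7902.98
Buyer's account: origin terminal 609.14 + freight 1896.14 + insurance 294.18 + destination terminal 1104.91 + duty 1932.10 + delivery 1774.91 = 7611.38

Seller: EUR 7902.98; buyer: EUR 7611.38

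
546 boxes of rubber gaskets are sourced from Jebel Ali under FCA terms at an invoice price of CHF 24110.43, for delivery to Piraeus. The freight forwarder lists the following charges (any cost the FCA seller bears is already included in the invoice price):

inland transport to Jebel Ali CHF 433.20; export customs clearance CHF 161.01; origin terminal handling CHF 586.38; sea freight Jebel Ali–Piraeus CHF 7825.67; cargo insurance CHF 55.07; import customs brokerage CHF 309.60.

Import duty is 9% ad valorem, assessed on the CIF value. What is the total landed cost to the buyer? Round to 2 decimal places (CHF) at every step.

Total landed cost: CHF 35819.13

FCA: the seller delivers export-cleared goods to the carrier; the buyer bears costs from that point.
Already in the invoice (seller's account under FCA): inland to port, export clearance — exclude.
CIF value = FCA price + origin terminal + freight + insurance = 24110.43 + 586.38 + 7825.67 + 55.07 = 32577.55
Import duty = 32577.55 × 9% = 2931.98
Buyer bears: origin terminal 586.38 + freight 7825.67 + insurance 55.07 + brokerage 309.60 + duty 2931.98 = 11708.70
Landed cost = invoice 24110.43 + 11708.70 = 35819.13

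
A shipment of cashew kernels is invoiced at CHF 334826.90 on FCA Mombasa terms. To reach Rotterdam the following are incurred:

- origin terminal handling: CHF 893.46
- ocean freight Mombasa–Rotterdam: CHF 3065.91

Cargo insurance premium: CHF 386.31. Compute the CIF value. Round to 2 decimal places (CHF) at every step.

CIF = FCA price + pre-shipment costs + freight + insurance
CIF = 334826.90 + 893.46 + 3065.91 + 386.31 = 339172.58

CIF value: CHF 339172.58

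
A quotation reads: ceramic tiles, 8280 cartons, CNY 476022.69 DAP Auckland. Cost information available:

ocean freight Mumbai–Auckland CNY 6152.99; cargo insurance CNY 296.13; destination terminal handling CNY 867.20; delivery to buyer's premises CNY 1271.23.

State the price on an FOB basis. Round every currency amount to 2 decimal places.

FOB price: CNY 467435.14

From DAP to FOB, the seller no longer bears: freight, insurance, destination terminal, delivery.
FOB price = 476022.69 − 6152.99 − 296.13 − 867.20 − 1271.23 = 467435.14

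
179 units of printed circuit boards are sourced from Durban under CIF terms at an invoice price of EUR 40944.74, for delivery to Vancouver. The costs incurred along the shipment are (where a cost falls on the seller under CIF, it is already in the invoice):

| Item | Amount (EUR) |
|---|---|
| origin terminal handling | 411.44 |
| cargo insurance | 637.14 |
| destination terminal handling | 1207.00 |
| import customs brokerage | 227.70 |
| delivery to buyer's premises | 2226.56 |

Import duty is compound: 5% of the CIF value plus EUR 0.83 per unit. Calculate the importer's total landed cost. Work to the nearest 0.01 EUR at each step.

CIF: the seller pays costs through ocean freight and marine insurance to the destination port.
Already in the invoice (seller's account under CIF): origin terminal, insurance — exclude.
The CIF price already equals the CIF value: 40944.74
Ad valorem component: 40944.74 × 5% = 2047.24
Specific component: 179 × 0.83 = 148.57
Import duty = 2047.24 + 148.57 = 2195.81
Buyer bears: destination terminal 1207.00 + brokerage 227.70 + delivery 2226.56 + duty 2195.81 = 5857.07
Landed cost = invoice 40944.74 + 5857.07 = 46801.81

Total landed cost: EUR 46801.81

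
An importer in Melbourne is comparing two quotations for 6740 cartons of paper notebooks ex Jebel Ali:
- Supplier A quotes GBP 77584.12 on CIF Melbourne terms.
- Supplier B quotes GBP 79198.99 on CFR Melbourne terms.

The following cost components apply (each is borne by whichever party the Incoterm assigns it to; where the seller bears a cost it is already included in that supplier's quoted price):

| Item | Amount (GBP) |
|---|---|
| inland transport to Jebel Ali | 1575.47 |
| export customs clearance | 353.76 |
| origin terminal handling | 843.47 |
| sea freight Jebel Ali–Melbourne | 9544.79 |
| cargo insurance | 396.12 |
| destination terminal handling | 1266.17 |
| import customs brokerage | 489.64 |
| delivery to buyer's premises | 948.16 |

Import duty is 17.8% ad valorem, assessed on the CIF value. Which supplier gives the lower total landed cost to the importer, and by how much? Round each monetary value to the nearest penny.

Supplier A is cheaper by GBP 2368.95

Supplier A (CIF):
The CIF price already equals the CIF value: 77584.12
Import duty = 77584.12 × 17.8% = 13809.97
Buyer bears (A): 1266.17 + 489.64 + 948.16 = 2703.97
Landed cost (A) = invoice 77584.12 + 2703.97 + duty 13809.97 = 94098.06
Supplier B (CFR):
CIF value = CFR price + insurance = 79198.99 + 396.12 = 79595.11
Import duty = 79595.11 × 17.8% = 14167.93
Buyer bears (B): 396.12 + 1266.17 + 489.64 + 948.16 = 3100.09
Landed cost (B) = invoice 79198.99 + 3100.09 + duty 14167.93 = 96467.01
Difference = |94098.06 − 96467.01| = 2368.95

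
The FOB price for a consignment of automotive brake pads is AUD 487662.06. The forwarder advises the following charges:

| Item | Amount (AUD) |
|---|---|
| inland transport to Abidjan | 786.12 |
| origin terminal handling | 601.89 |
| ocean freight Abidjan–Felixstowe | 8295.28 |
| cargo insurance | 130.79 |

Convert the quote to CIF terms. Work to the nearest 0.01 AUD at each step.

Not relevant to the conversion: origin terminal, inland to port — on the seller under both FOB and CIF; already in the FOB price and stays in the CIF price.
From FOB to CIF, the seller additionally bears: freight, insurance.
CIF price = 487662.06 + 8295.28 + 130.79 = 496088.13

CIF price: AUD 496088.13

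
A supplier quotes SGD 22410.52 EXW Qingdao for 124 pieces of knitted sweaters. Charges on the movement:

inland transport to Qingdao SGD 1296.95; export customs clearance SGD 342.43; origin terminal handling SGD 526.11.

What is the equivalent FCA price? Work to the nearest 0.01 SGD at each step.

Not relevant to the conversion: origin terminal — on the buyer under both terms; not part of either seller's price.
From EXW to FCA, the seller additionally bears: inland to port, export clearance.
FCA price = 22410.52 + 1296.95 + 342.43 = 24049.90

FCA price: SGD 24049.90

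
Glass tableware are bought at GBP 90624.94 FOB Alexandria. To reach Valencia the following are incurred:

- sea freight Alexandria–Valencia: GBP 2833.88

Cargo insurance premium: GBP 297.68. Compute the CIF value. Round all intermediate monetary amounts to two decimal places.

CIF value: GBP 93756.50

CIF = FOB price + freight + insurance
CIF = 90624.94 + 2833.88 + 297.68 = 93756.50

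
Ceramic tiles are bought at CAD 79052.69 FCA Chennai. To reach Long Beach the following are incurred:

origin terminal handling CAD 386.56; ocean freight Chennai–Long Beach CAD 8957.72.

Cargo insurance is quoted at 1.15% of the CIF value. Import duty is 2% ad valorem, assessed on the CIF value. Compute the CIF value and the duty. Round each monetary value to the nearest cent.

Let C be the CIF value. C = FCA price + pre-shipment costs + freight + 1.15% × C
C − 1.15% × C = 79052.69 + 386.56 + 8957.72
0.9885 × C = 88396.97
C = 88396.97 / 0.9885 = 89425.36
Insurance premium = 1.15% × 89425.36 = 1028.39
Import duty = 89425.36 × 2% = 1788.51

CIF value: CAD 89425.36; import duty: CAD 1788.51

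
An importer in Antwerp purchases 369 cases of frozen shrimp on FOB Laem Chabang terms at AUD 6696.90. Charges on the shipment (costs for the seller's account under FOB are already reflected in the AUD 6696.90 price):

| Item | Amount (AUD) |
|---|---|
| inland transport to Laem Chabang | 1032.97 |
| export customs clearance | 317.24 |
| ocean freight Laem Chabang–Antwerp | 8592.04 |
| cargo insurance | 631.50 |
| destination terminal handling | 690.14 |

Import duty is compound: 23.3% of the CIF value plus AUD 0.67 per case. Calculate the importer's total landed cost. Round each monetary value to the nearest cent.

Total landed cost: AUD 20567.27

FOB: the seller bears costs until goods are on board at the origin port; the buyer bears freight, insurance and all costs thereafter.
Already in the invoice (seller's account under FOB): inland to port, export clearance — exclude.
CIF value = FOB price + freight + insurance = 6696.90 + 8592.04 + 631.50 = 15920.44
Ad valorem component: 15920.44 × 23.3% = 3709.46
Specific component: 369 × 0.67 = 247.23
Import duty = 3709.46 + 247.23 = 3956.69
Buyer bears: freight 8592.04 + insurance 631.50 + destination terminal 690.14 + duty 3956.69 = 13870.37
Landed cost = invoice 6696.90 + 13870.37 = 20567.27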